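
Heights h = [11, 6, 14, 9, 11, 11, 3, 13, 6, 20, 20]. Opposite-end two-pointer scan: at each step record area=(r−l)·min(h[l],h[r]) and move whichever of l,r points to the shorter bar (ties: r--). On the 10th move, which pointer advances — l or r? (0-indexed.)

l=0 r=10: min(11,20)*10=110 best=110 *, l++
l=1 r=10: min(6,20)*9=54 best=110, l++
l=2 r=10: min(14,20)*8=112 best=112 *, l++
l=3 r=10: min(9,20)*7=63 best=112, l++
l=4 r=10: min(11,20)*6=66 best=112, l++
l=5 r=10: min(11,20)*5=55 best=112, l++
l=6 r=10: min(3,20)*4=12 best=112, l++
l=7 r=10: min(13,20)*3=39 best=112, l++
l=8 r=10: min(6,20)*2=12 best=112, l++
l=9 r=10: min(20,20)*1=20 best=112, r--

r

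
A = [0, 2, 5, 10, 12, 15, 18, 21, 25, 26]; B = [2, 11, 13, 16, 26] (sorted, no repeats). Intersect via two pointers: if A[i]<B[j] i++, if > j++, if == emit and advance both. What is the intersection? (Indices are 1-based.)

[i=1,j=1] 0<2 → i++
[i=2,j=1] 2==2 emit → i++,j++
[i=3,j=2] 5<11 → i++
[i=4,j=2] 10<11 → i++
[i=5,j=2] 12>11 → j++
[i=5,j=3] 12<13 → i++
[i=6,j=3] 15>13 → j++
[i=6,j=4] 15<16 → i++
[i=7,j=4] 18>16 → j++
[i=7,j=5] 18<26 → i++
[i=8,j=5] 21<26 → i++
[i=9,j=5] 25<26 → i++
[i=10,j=5] 26==26 emit → i++,j++

intersection = [2, 26]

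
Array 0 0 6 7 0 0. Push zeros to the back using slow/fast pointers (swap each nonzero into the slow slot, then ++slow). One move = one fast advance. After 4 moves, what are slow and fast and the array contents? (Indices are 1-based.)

slow=3, fast=5, a=[6, 7, 0, 0, 0, 0]

(s=1,f=1) a[fast]=0 → fast++
(s=1,f=2) a[fast]=0 → fast++
(s=1,f=3) a[fast]=6≠0 swap→a[1]=6 → slow++,fast++
(s=2,f=4) a[fast]=7≠0 swap→a[2]=7 → slow++,fast++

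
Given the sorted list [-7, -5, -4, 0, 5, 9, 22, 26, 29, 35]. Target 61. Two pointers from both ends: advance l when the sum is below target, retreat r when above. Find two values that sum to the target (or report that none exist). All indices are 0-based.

[0,9] -7+35=28 <61 → l++
[1,9] -5+35=30 <61 → l++
[2,9] -4+35=31 <61 → l++
[3,9] 0+35=35 <61 → l++
[4,9] 5+35=40 <61 → l++
[5,9] 9+35=44 <61 → l++
[6,9] 22+35=57 <61 → l++
[7,9] 26+35=61 → found

(26, 35)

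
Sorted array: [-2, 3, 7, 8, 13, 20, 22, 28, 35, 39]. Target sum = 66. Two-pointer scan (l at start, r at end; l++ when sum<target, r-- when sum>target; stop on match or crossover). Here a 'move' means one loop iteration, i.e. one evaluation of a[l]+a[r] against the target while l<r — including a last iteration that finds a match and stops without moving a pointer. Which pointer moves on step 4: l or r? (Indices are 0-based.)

l

l=0 r=9: -2+39=37 <66, l++
l=1 r=9: 3+39=42 <66, l++
l=2 r=9: 7+39=46 <66, l++
l=3 r=9: 8+39=47 <66, l++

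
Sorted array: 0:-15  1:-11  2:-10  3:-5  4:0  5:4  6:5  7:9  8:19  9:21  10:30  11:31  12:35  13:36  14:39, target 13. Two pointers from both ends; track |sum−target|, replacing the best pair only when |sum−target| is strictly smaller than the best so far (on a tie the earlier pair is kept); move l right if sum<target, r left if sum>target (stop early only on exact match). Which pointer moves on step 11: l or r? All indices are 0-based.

l

[0,14] -15+39=24 d=11 * → r--
[0,13] -15+36=21 d=8 * → r--
[0,12] -15+35=20 d=7 * → r--
[0,11] -15+31=16 d=3 * → r--
[0,10] -15+30=15 d=2 * → r--
[0,9] -15+21=6 d=7 → l++
[1,9] -11+21=10 d=3 → l++
[2,9] -10+21=11 d=2 → l++
[3,9] -5+21=16 d=3 → r--
[3,8] -5+19=14 d=1 * → r--
[3,7] -5+9=4 d=9 → l++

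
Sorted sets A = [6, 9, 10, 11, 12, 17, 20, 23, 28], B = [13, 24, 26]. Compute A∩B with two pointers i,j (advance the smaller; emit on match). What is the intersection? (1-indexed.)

i=1 j=1: 6<13, i++
i=2 j=1: 9<13, i++
i=3 j=1: 10<13, i++
i=4 j=1: 11<13, i++
i=5 j=1: 12<13, i++
i=6 j=1: 17>13, j++
i=6 j=2: 17<24, i++
i=7 j=2: 20<24, i++
i=8 j=2: 23<24, i++
i=9 j=2: 28>24, j++
i=9 j=3: 28>26, j++

intersection = []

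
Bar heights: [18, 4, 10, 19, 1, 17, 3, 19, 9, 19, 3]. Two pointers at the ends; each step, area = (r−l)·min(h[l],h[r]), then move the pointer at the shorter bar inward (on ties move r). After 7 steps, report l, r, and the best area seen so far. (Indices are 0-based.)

l=3, r=6, best area=162

[0,10] min(18,3)*10=30 best=30 * → r--
[0,9] min(18,19)*9=162 best=162 * → l++
[1,9] min(4,19)*8=32 best=162 → l++
[2,9] min(10,19)*7=70 best=162 → l++
[3,9] min(19,19)*6=114 best=162 → r--
[3,8] min(19,9)*5=45 best=162 → r--
[3,7] min(19,19)*4=76 best=162 → r--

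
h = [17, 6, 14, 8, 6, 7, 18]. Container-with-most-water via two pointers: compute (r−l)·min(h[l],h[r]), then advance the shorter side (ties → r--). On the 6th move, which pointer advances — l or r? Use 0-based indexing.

l

l=0 r=6: min(17,18)*6=102 best=102 *, l++
l=1 r=6: min(6,18)*5=30 best=102, l++
l=2 r=6: min(14,18)*4=56 best=102, l++
l=3 r=6: min(8,18)*3=24 best=102, l++
l=4 r=6: min(6,18)*2=12 best=102, l++
l=5 r=6: min(7,18)*1=7 best=102, l++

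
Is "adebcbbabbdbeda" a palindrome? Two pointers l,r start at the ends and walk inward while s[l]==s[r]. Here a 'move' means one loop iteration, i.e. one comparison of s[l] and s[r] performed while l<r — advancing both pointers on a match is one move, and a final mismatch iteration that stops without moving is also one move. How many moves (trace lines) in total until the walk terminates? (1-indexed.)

5 moves

[1,15] 'a'=='a' → l++,r--
[2,14] 'd'=='d' → l++,r--
[3,13] 'e'=='e' → l++,r--
[4,12] 'b'=='b' → l++,r--
[5,11] 'c'!='d' → stop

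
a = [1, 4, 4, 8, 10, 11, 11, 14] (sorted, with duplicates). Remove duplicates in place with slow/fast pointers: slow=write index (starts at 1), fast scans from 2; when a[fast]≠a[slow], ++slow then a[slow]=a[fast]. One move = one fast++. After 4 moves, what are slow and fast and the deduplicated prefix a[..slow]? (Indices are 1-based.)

slow=4, fast=6, prefix=[1, 4, 8, 10]

slow=1 fast=2: a[fast]=4≠a[slow]=1 write a[2]=4, slow++,fast++
slow=2 fast=3: a[fast]=4=a[slow] dup, fast++
slow=2 fast=4: a[fast]=8≠a[slow]=4 write a[3]=8, slow++,fast++
slow=3 fast=5: a[fast]=10≠a[slow]=8 write a[4]=10, slow++,fast++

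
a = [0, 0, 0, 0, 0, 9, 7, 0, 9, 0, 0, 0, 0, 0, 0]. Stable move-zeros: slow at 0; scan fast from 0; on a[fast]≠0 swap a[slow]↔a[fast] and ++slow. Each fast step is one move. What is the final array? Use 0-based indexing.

[9, 7, 9, 0, 0, 0, 0, 0, 0, 0, 0, 0, 0, 0, 0]

slow=0 fast=0: a[fast]=0, fast++
slow=0 fast=1: a[fast]=0, fast++
slow=0 fast=2: a[fast]=0, fast++
slow=0 fast=3: a[fast]=0, fast++
slow=0 fast=4: a[fast]=0, fast++
slow=0 fast=5: a[fast]=9≠0 swap→a[0]=9, slow++,fast++
slow=1 fast=6: a[fast]=7≠0 swap→a[1]=7, slow++,fast++
slow=2 fast=7: a[fast]=0, fast++
slow=2 fast=8: a[fast]=9≠0 swap→a[2]=9, slow++,fast++
slow=3 fast=9: a[fast]=0, fast++
slow=3 fast=10: a[fast]=0, fast++
slow=3 fast=11: a[fast]=0, fast++
slow=3 fast=12: a[fast]=0, fast++
slow=3 fast=13: a[fast]=0, fast++
slow=3 fast=14: a[fast]=0, fast++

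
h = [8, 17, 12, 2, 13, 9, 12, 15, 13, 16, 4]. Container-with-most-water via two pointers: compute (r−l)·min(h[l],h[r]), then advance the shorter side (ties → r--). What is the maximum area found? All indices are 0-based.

l=0 r=10: min(8,4)*10=40 best=40 *, r--
l=0 r=9: min(8,16)*9=72 best=72 *, l++
l=1 r=9: min(17,16)*8=128 best=128 *, r--
l=1 r=8: min(17,13)*7=91 best=128, r--
l=1 r=7: min(17,15)*6=90 best=128, r--
l=1 r=6: min(17,12)*5=60 best=128, r--
l=1 r=5: min(17,9)*4=36 best=128, r--
l=1 r=4: min(17,13)*3=39 best=128, r--
l=1 r=3: min(17,2)*2=4 best=128, r--
l=1 r=2: min(17,12)*1=12 best=128, r--

max area = 128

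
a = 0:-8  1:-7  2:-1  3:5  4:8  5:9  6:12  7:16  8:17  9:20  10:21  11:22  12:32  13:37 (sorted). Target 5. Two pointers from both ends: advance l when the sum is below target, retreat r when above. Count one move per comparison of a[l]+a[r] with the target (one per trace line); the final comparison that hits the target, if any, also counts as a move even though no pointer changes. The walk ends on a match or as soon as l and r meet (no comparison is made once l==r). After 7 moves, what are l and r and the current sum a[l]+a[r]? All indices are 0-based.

l=0, r=6, sum=4

l=0 r=13: -8+37=29 >5, r--
l=0 r=12: -8+32=24 >5, r--
l=0 r=11: -8+22=14 >5, r--
l=0 r=10: -8+21=13 >5, r--
l=0 r=9: -8+20=12 >5, r--
l=0 r=8: -8+17=9 >5, r--
l=0 r=7: -8+16=8 >5, r--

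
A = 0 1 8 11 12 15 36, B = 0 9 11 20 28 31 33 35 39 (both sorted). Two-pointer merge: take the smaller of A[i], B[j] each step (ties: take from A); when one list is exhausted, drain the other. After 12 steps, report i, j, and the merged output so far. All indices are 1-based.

i=7, j=7, merged so far=[0, 0, 1, 8, 9, 11, 11, 12, 15, 20, 28, 31]

i=1 j=1: A[i]=0<=B[j]=0 take 0, i++
i=2 j=1: A[i]=1>B[j]=0 take 0, j++
i=2 j=2: A[i]=1<=B[j]=9 take 1, i++
i=3 j=2: A[i]=8<=B[j]=9 take 8, i++
i=4 j=2: A[i]=11>B[j]=9 take 9, j++
i=4 j=3: A[i]=11<=B[j]=11 take 11, i++
i=5 j=3: A[i]=12>B[j]=11 take 11, j++
i=5 j=4: A[i]=12<=B[j]=20 take 12, i++
i=6 j=4: A[i]=15<=B[j]=20 take 15, i++
i=7 j=4: A[i]=36>B[j]=20 take 20, j++
i=7 j=5: A[i]=36>B[j]=28 take 28, j++
i=7 j=6: A[i]=36>B[j]=31 take 31, j++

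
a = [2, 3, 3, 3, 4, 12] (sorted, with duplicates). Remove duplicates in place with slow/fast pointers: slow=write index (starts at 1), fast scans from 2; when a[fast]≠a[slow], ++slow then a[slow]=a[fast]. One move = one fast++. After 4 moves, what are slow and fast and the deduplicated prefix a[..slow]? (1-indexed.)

slow=1 fast=2: a[fast]=3≠a[slow]=2 write a[2]=3, slow++,fast++
slow=2 fast=3: a[fast]=3=a[slow] dup, fast++
slow=2 fast=4: a[fast]=3=a[slow] dup, fast++
slow=2 fast=5: a[fast]=4≠a[slow]=3 write a[3]=4, slow++,fast++

slow=3, fast=6, prefix=[2, 3, 4]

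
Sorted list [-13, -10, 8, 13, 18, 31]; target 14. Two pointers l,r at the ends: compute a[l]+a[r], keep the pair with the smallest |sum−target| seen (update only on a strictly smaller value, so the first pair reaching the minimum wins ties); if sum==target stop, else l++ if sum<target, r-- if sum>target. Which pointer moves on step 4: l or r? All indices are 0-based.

l=0 r=5: -13+31=18 d=4 *, r--
l=0 r=4: -13+18=5 d=9, l++
l=1 r=4: -10+18=8 d=6, l++
l=2 r=4: 8+18=26 d=12, r--

r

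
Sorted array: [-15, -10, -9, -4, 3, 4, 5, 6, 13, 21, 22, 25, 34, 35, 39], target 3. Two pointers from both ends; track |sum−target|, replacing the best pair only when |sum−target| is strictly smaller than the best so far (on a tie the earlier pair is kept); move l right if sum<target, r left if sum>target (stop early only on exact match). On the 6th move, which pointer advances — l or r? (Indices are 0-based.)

[0,14] -15+39=24 d=21 * → r--
[0,13] -15+35=20 d=17 * → r--
[0,12] -15+34=19 d=16 * → r--
[0,11] -15+25=10 d=7 * → r--
[0,10] -15+22=7 d=4 * → r--
[0,9] -15+21=6 d=3 * → r--

r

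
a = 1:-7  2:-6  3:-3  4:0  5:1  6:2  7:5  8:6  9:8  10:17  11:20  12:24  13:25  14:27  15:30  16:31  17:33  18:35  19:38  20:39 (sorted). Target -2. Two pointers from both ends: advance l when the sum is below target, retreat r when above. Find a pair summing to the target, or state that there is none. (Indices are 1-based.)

[1,20] -7+39=32 >-2 → r--
[1,19] -7+38=31 >-2 → r--
[1,18] -7+35=28 >-2 → r--
[1,17] -7+33=26 >-2 → r--
[1,16] -7+31=24 >-2 → r--
[1,15] -7+30=23 >-2 → r--
[1,14] -7+27=20 >-2 → r--
[1,13] -7+25=18 >-2 → r--
[1,12] -7+24=17 >-2 → r--
[1,11] -7+20=13 >-2 → r--
[1,10] -7+17=10 >-2 → r--
[1,9] -7+8=1 >-2 → r--
[1,8] -7+6=-1 >-2 → r--
[1,7] -7+5=-2 → found

(-7, 5)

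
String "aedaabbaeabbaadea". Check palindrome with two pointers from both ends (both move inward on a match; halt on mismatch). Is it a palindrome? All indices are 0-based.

[0,16] 'a'=='a' → l++,r--
[1,15] 'e'=='e' → l++,r--
[2,14] 'd'=='d' → l++,r--
[3,13] 'a'=='a' → l++,r--
[4,12] 'a'=='a' → l++,r--
[5,11] 'b'=='b' → l++,r--
[6,10] 'b'=='b' → l++,r--
[7,9] 'a'=='a' → l++,r--

palindrome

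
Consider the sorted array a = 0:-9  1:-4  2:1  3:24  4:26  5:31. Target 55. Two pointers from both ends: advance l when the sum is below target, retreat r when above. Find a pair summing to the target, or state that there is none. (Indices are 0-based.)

(24, 31)

l=0 r=5: -9+31=22 <55, l++
l=1 r=5: -4+31=27 <55, l++
l=2 r=5: 1+31=32 <55, l++
l=3 r=5: 24+31=55, found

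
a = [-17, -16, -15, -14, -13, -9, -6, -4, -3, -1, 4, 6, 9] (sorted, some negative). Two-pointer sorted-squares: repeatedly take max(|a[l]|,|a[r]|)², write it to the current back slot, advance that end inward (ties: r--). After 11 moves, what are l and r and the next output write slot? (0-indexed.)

l=8, r=9, next write slot=1

[0,12] |-17|>|9| out[12]=289 → l++
[1,12] |-16|>|9| out[11]=256 → l++
[2,12] |-15|>|9| out[10]=225 → l++
[3,12] |-14|>|9| out[9]=196 → l++
[4,12] |-13|>|9| out[8]=169 → l++
[5,12] |-9|<=|9| out[7]=81 → r--
[5,11] |-9|>|6| out[6]=81 → l++
[6,11] |-6|<=|6| out[5]=36 → r--
[6,10] |-6|>|4| out[4]=36 → l++
[7,10] |-4|<=|4| out[3]=16 → r--
[7,9] |-4|>|-1| out[2]=16 → l++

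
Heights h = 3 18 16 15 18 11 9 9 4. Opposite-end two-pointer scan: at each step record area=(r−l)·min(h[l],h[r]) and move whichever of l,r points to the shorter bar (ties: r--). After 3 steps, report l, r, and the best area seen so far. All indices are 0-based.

l=1, r=6, best area=54

l=0 r=8: min(3,4)*8=24 best=24 *, l++
l=1 r=8: min(18,4)*7=28 best=28 *, r--
l=1 r=7: min(18,9)*6=54 best=54 *, r--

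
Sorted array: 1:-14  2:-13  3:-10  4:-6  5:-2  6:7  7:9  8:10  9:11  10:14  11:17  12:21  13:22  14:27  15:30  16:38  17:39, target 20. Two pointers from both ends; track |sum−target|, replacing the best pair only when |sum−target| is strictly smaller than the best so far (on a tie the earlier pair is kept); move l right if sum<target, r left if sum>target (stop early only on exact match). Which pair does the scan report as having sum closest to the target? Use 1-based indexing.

[1,17] -14+39=25 d=5 * → r--
[1,16] -14+38=24 d=4 * → r--
[1,15] -14+30=16 d=4 → l++
[2,15] -13+30=17 d=3 * → l++
[3,15] -10+30=20 d=0 * → stop

pair (-10, 30) with sum 20 (|Δ|=0)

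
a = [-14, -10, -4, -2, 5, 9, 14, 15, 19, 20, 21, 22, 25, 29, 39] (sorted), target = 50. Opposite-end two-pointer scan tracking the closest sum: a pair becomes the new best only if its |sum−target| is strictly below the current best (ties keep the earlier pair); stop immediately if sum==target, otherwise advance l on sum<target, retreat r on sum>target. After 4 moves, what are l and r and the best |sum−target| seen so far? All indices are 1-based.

l=5, r=15, best |Δ|=13

l=1 r=15: -14+39=25 d=25 *, l++
l=2 r=15: -10+39=29 d=21 *, l++
l=3 r=15: -4+39=35 d=15 *, l++
l=4 r=15: -2+39=37 d=13 *, l++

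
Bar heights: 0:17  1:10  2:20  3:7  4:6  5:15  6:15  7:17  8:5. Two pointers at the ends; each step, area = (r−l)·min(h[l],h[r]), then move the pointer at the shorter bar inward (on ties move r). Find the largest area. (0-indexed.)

l=0 r=8: min(17,5)*8=40 best=40 *, r--
l=0 r=7: min(17,17)*7=119 best=119 *, r--
l=0 r=6: min(17,15)*6=90 best=119, r--
l=0 r=5: min(17,15)*5=75 best=119, r--
l=0 r=4: min(17,6)*4=24 best=119, r--
l=0 r=3: min(17,7)*3=21 best=119, r--
l=0 r=2: min(17,20)*2=34 best=119, l++
l=1 r=2: min(10,20)*1=10 best=119, l++

max area = 119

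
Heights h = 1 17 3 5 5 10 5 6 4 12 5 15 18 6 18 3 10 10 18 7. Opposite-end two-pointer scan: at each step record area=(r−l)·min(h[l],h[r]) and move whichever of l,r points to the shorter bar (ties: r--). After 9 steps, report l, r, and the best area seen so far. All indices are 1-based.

[1,20] min(1,7)*19=19 best=19 * → l++
[2,20] min(17,7)*18=126 best=126 * → r--
[2,19] min(17,18)*17=289 best=289 * → l++
[3,19] min(3,18)*16=48 best=289 → l++
[4,19] min(5,18)*15=75 best=289 → l++
[5,19] min(5,18)*14=70 best=289 → l++
[6,19] min(10,18)*13=130 best=289 → l++
[7,19] min(5,18)*12=60 best=289 → l++
[8,19] min(6,18)*11=66 best=289 → l++

l=9, r=19, best area=289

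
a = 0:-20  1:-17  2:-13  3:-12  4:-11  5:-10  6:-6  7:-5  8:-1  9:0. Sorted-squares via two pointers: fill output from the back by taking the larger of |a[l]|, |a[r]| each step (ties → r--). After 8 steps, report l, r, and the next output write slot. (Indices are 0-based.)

[0,9] |-20|>|0| out[9]=400 → l++
[1,9] |-17|>|0| out[8]=289 → l++
[2,9] |-13|>|0| out[7]=169 → l++
[3,9] |-12|>|0| out[6]=144 → l++
[4,9] |-11|>|0| out[5]=121 → l++
[5,9] |-10|>|0| out[4]=100 → l++
[6,9] |-6|>|0| out[3]=36 → l++
[7,9] |-5|>|0| out[2]=25 → l++

l=8, r=9, next write slot=1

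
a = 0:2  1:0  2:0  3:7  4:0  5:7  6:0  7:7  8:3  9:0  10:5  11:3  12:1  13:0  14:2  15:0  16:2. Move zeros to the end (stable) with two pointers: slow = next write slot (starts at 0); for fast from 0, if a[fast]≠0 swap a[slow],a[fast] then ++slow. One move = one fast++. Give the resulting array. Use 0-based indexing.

[2, 7, 7, 7, 3, 5, 3, 1, 2, 2, 0, 0, 0, 0, 0, 0, 0]

(s=0,f=0) a[fast]=2≠0 swap→a[0]=2 → slow++,fast++
(s=1,f=1) a[fast]=0 → fast++
(s=1,f=2) a[fast]=0 → fast++
(s=1,f=3) a[fast]=7≠0 swap→a[1]=7 → slow++,fast++
(s=2,f=4) a[fast]=0 → fast++
(s=2,f=5) a[fast]=7≠0 swap→a[2]=7 → slow++,fast++
(s=3,f=6) a[fast]=0 → fast++
(s=3,f=7) a[fast]=7≠0 swap→a[3]=7 → slow++,fast++
(s=4,f=8) a[fast]=3≠0 swap→a[4]=3 → slow++,fast++
(s=5,f=9) a[fast]=0 → fast++
(s=5,f=10) a[fast]=5≠0 swap→a[5]=5 → slow++,fast++
(s=6,f=11) a[fast]=3≠0 swap→a[6]=3 → slow++,fast++
(s=7,f=12) a[fast]=1≠0 swap→a[7]=1 → slow++,fast++
(s=8,f=13) a[fast]=0 → fast++
(s=8,f=14) a[fast]=2≠0 swap→a[8]=2 → slow++,fast++
(s=9,f=15) a[fast]=0 → fast++
(s=9,f=16) a[fast]=2≠0 swap→a[9]=2 → slow++,fast++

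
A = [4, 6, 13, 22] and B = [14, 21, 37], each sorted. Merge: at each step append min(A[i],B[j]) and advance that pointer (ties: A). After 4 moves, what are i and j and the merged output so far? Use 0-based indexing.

i=0 j=0: A[i]=4<=B[j]=14 take 4, i++
i=1 j=0: A[i]=6<=B[j]=14 take 6, i++
i=2 j=0: A[i]=13<=B[j]=14 take 13, i++
i=3 j=0: A[i]=22>B[j]=14 take 14, j++

i=3, j=1, merged so far=[4, 6, 13, 14]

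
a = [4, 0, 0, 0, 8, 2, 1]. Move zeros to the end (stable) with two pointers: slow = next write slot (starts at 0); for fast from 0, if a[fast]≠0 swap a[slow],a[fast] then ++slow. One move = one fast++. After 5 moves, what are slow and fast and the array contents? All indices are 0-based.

slow=0 fast=0: a[fast]=4≠0 swap→a[0]=4, slow++,fast++
slow=1 fast=1: a[fast]=0, fast++
slow=1 fast=2: a[fast]=0, fast++
slow=1 fast=3: a[fast]=0, fast++
slow=1 fast=4: a[fast]=8≠0 swap→a[1]=8, slow++,fast++

slow=2, fast=5, a=[4, 8, 0, 0, 0, 2, 1]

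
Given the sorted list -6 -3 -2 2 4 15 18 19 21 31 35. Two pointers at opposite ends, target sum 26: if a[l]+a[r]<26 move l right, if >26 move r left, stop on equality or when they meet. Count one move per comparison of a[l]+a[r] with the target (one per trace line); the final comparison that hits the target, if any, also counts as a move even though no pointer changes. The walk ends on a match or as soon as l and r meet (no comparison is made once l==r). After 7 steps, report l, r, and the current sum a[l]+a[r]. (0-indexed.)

[0,10] -6+35=29 >26 → r--
[0,9] -6+31=25 <26 → l++
[1,9] -3+31=28 >26 → r--
[1,8] -3+21=18 <26 → l++
[2,8] -2+21=19 <26 → l++
[3,8] 2+21=23 <26 → l++
[4,8] 4+21=25 <26 → l++

l=5, r=8, sum=36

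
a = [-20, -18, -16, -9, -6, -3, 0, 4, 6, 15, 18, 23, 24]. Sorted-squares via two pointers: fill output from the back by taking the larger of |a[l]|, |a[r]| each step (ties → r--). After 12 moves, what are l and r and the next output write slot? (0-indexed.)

l=6, r=6, next write slot=0

[0,12] |-20|<=|24| out[12]=576 → r--
[0,11] |-20|<=|23| out[11]=529 → r--
[0,10] |-20|>|18| out[10]=400 → l++
[1,10] |-18|<=|18| out[9]=324 → r--
[1,9] |-18|>|15| out[8]=324 → l++
[2,9] |-16|>|15| out[7]=256 → l++
[3,9] |-9|<=|15| out[6]=225 → r--
[3,8] |-9|>|6| out[5]=81 → l++
[4,8] |-6|<=|6| out[4]=36 → r--
[4,7] |-6|>|4| out[3]=36 → l++
[5,7] |-3|<=|4| out[2]=16 → r--
[5,6] |-3|>|0| out[1]=9 → l++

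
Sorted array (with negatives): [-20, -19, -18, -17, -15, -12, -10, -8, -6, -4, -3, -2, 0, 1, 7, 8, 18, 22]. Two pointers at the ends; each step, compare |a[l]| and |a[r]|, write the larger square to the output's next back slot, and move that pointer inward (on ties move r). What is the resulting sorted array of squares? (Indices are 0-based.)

[0, 1, 4, 9, 16, 36, 49, 64, 64, 100, 144, 225, 289, 324, 324, 361, 400, 484]

l=0 r=17: |-20|<=|22| out[17]=484, r--
l=0 r=16: |-20|>|18| out[16]=400, l++
l=1 r=16: |-19|>|18| out[15]=361, l++
l=2 r=16: |-18|<=|18| out[14]=324, r--
l=2 r=15: |-18|>|8| out[13]=324, l++
l=3 r=15: |-17|>|8| out[12]=289, l++
l=4 r=15: |-15|>|8| out[11]=225, l++
l=5 r=15: |-12|>|8| out[10]=144, l++
l=6 r=15: |-10|>|8| out[9]=100, l++
l=7 r=15: |-8|<=|8| out[8]=64, r--
l=7 r=14: |-8|>|7| out[7]=64, l++
l=8 r=14: |-6|<=|7| out[6]=49, r--
l=8 r=13: |-6|>|1| out[5]=36, l++
l=9 r=13: |-4|>|1| out[4]=16, l++
l=10 r=13: |-3|>|1| out[3]=9, l++
l=11 r=13: |-2|>|1| out[2]=4, l++
l=12 r=13: |0|<=|1| out[1]=1, r--
l=12 r=12: |0|<=|0| out[0]=0, r--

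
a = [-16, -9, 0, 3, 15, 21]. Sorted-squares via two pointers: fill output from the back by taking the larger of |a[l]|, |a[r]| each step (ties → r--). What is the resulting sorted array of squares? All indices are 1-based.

[0, 9, 81, 225, 256, 441]

l=1 r=6: |-16|<=|21| out[6]=441, r--
l=1 r=5: |-16|>|15| out[5]=256, l++
l=2 r=5: |-9|<=|15| out[4]=225, r--
l=2 r=4: |-9|>|3| out[3]=81, l++
l=3 r=4: |0|<=|3| out[2]=9, r--
l=3 r=3: |0|<=|0| out[1]=0, r--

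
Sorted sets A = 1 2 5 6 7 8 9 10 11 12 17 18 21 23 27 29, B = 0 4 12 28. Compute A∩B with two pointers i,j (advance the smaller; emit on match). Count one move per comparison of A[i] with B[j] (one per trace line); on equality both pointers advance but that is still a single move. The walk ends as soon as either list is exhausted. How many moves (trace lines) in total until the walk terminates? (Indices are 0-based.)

i=0 j=0: 1>0, j++
i=0 j=1: 1<4, i++
i=1 j=1: 2<4, i++
i=2 j=1: 5>4, j++
i=2 j=2: 5<12, i++
i=3 j=2: 6<12, i++
i=4 j=2: 7<12, i++
i=5 j=2: 8<12, i++
i=6 j=2: 9<12, i++
i=7 j=2: 10<12, i++
i=8 j=2: 11<12, i++
i=9 j=2: 12==12 emit, i++,j++
i=10 j=3: 17<28, i++
i=11 j=3: 18<28, i++
i=12 j=3: 21<28, i++
i=13 j=3: 23<28, i++
i=14 j=3: 27<28, i++
i=15 j=3: 29>28, j++

18 moves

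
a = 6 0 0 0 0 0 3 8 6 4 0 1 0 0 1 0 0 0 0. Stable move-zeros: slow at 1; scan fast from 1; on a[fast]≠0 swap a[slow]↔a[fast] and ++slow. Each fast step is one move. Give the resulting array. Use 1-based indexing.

[6, 3, 8, 6, 4, 1, 1, 0, 0, 0, 0, 0, 0, 0, 0, 0, 0, 0, 0]

(s=1,f=1) a[fast]=6≠0 swap→a[1]=6 → slow++,fast++
(s=2,f=2) a[fast]=0 → fast++
(s=2,f=3) a[fast]=0 → fast++
(s=2,f=4) a[fast]=0 → fast++
(s=2,f=5) a[fast]=0 → fast++
(s=2,f=6) a[fast]=0 → fast++
(s=2,f=7) a[fast]=3≠0 swap→a[2]=3 → slow++,fast++
(s=3,f=8) a[fast]=8≠0 swap→a[3]=8 → slow++,fast++
(s=4,f=9) a[fast]=6≠0 swap→a[4]=6 → slow++,fast++
(s=5,f=10) a[fast]=4≠0 swap→a[5]=4 → slow++,fast++
(s=6,f=11) a[fast]=0 → fast++
(s=6,f=12) a[fast]=1≠0 swap→a[6]=1 → slow++,fast++
(s=7,f=13) a[fast]=0 → fast++
(s=7,f=14) a[fast]=0 → fast++
(s=7,f=15) a[fast]=1≠0 swap→a[7]=1 → slow++,fast++
(s=8,f=16) a[fast]=0 → fast++
(s=8,f=17) a[fast]=0 → fast++
(s=8,f=18) a[fast]=0 → fast++
(s=8,f=19) a[fast]=0 → fast++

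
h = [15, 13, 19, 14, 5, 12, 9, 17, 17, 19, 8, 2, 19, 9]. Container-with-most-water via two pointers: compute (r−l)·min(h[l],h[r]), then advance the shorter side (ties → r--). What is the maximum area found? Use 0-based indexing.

[0,13] min(15,9)*13=117 best=117 * → r--
[0,12] min(15,19)*12=180 best=180 * → l++
[1,12] min(13,19)*11=143 best=180 → l++
[2,12] min(19,19)*10=190 best=190 * → r--
[2,11] min(19,2)*9=18 best=190 → r--
[2,10] min(19,8)*8=64 best=190 → r--
[2,9] min(19,19)*7=133 best=190 → r--
[2,8] min(19,17)*6=102 best=190 → r--
[2,7] min(19,17)*5=85 best=190 → r--
[2,6] min(19,9)*4=36 best=190 → r--
[2,5] min(19,12)*3=36 best=190 → r--
[2,4] min(19,5)*2=10 best=190 → r--
[2,3] min(19,14)*1=14 best=190 → r--

max area = 190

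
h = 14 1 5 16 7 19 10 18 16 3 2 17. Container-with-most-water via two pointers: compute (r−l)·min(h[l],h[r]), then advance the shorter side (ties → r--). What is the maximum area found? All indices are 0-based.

l=0 r=11: min(14,17)*11=154 best=154 *, l++
l=1 r=11: min(1,17)*10=10 best=154, l++
l=2 r=11: min(5,17)*9=45 best=154, l++
l=3 r=11: min(16,17)*8=128 best=154, l++
l=4 r=11: min(7,17)*7=49 best=154, l++
l=5 r=11: min(19,17)*6=102 best=154, r--
l=5 r=10: min(19,2)*5=10 best=154, r--
l=5 r=9: min(19,3)*4=12 best=154, r--
l=5 r=8: min(19,16)*3=48 best=154, r--
l=5 r=7: min(19,18)*2=36 best=154, r--
l=5 r=6: min(19,10)*1=10 best=154, r--

max area = 154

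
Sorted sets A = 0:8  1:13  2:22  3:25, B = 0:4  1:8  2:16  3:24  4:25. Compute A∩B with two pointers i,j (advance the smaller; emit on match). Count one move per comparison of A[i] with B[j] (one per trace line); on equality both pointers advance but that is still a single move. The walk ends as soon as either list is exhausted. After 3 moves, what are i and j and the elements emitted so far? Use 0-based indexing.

i=2, j=2, emitted=[8]

[i=0,j=0] 8>4 → j++
[i=0,j=1] 8==8 emit → i++,j++
[i=1,j=2] 13<16 → i++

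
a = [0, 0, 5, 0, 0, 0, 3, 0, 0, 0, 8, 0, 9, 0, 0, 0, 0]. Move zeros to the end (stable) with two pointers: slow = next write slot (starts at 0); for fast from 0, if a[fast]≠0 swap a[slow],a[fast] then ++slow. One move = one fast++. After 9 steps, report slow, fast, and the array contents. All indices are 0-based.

slow=2, fast=9, a=[5, 3, 0, 0, 0, 0, 0, 0, 0, 0, 8, 0, 9, 0, 0, 0, 0]

slow=0 fast=0: a[fast]=0, fast++
slow=0 fast=1: a[fast]=0, fast++
slow=0 fast=2: a[fast]=5≠0 swap→a[0]=5, slow++,fast++
slow=1 fast=3: a[fast]=0, fast++
slow=1 fast=4: a[fast]=0, fast++
slow=1 fast=5: a[fast]=0, fast++
slow=1 fast=6: a[fast]=3≠0 swap→a[1]=3, slow++,fast++
slow=2 fast=7: a[fast]=0, fast++
slow=2 fast=8: a[fast]=0, fast++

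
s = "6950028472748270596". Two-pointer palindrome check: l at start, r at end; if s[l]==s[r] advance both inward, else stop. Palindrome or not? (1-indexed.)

[1,19] '6'=='6' → l++,r--
[2,18] '9'=='9' → l++,r--
[3,17] '5'=='5' → l++,r--
[4,16] '0'=='0' → l++,r--
[5,15] '0'!='7' → stop

not a palindrome (mismatch at 5,15)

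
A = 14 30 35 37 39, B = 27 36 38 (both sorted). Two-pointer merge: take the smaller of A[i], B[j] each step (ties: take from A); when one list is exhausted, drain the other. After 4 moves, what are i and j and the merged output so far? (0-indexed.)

[i=0,j=0] A[i]=14<=B[j]=27 take 14 → i++
[i=1,j=0] A[i]=30>B[j]=27 take 27 → j++
[i=1,j=1] A[i]=30<=B[j]=36 take 30 → i++
[i=2,j=1] A[i]=35<=B[j]=36 take 35 → i++

i=3, j=1, merged so far=[14, 27, 30, 35]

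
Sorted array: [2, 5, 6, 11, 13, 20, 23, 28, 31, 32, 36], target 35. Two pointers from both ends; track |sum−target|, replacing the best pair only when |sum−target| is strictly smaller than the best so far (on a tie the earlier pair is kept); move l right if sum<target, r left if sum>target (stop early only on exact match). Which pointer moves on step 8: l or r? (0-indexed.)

[0,10] 2+36=38 d=3 * → r--
[0,9] 2+32=34 d=1 * → l++
[1,9] 5+32=37 d=2 → r--
[1,8] 5+31=36 d=1 → r--
[1,7] 5+28=33 d=2 → l++
[2,7] 6+28=34 d=1 → l++
[3,7] 11+28=39 d=4 → r--
[3,6] 11+23=34 d=1 → l++

l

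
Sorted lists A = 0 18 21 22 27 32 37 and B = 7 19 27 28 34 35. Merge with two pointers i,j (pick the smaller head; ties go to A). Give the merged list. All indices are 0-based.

i=0 j=0: A[i]=0<=B[j]=7 take 0, i++
i=1 j=0: A[i]=18>B[j]=7 take 7, j++
i=1 j=1: A[i]=18<=B[j]=19 take 18, i++
i=2 j=1: A[i]=21>B[j]=19 take 19, j++
i=2 j=2: A[i]=21<=B[j]=27 take 21, i++
i=3 j=2: A[i]=22<=B[j]=27 take 22, i++
i=4 j=2: A[i]=27<=B[j]=27 take 27, i++
i=5 j=2: A[i]=32>B[j]=27 take 27, j++
i=5 j=3: A[i]=32>B[j]=28 take 28, j++
i=5 j=4: A[i]=32<=B[j]=34 take 32, i++
i=6 j=4: A[i]=37>B[j]=34 take 34, j++
i=6 j=5: A[i]=37>B[j]=35 take 35, j++
i=6 j=6: B done, take A[i]=37, i++

[0, 7, 18, 19, 21, 22, 27, 27, 28, 32, 34, 35, 37]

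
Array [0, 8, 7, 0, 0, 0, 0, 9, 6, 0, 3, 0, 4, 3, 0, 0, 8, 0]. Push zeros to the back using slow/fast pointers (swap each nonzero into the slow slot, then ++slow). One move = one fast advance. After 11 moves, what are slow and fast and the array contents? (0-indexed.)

slow=0 fast=0: a[fast]=0, fast++
slow=0 fast=1: a[fast]=8≠0 swap→a[0]=8, slow++,fast++
slow=1 fast=2: a[fast]=7≠0 swap→a[1]=7, slow++,fast++
slow=2 fast=3: a[fast]=0, fast++
slow=2 fast=4: a[fast]=0, fast++
slow=2 fast=5: a[fast]=0, fast++
slow=2 fast=6: a[fast]=0, fast++
slow=2 fast=7: a[fast]=9≠0 swap→a[2]=9, slow++,fast++
slow=3 fast=8: a[fast]=6≠0 swap→a[3]=6, slow++,fast++
slow=4 fast=9: a[fast]=0, fast++
slow=4 fast=10: a[fast]=3≠0 swap→a[4]=3, slow++,fast++

slow=5, fast=11, a=[8, 7, 9, 6, 3, 0, 0, 0, 0, 0, 0, 0, 4, 3, 0, 0, 8, 0]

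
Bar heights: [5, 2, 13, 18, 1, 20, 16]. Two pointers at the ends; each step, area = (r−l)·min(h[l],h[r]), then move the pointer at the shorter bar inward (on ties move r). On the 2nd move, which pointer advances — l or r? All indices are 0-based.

[0,6] min(5,16)*6=30 best=30 * → l++
[1,6] min(2,16)*5=10 best=30 → l++

l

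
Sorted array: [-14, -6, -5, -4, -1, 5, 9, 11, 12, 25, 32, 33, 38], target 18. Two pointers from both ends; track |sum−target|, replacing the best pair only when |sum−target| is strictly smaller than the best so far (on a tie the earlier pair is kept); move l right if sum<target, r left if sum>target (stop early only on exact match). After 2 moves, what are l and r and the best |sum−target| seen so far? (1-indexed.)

l=1 r=13: -14+38=24 d=6 *, r--
l=1 r=12: -14+33=19 d=1 *, r--

l=1, r=11, best |Δ|=1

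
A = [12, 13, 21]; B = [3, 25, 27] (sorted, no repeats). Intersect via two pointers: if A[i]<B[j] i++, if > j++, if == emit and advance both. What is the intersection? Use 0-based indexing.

intersection = []

i=0 j=0: 12>3, j++
i=0 j=1: 12<25, i++
i=1 j=1: 13<25, i++
i=2 j=1: 21<25, i++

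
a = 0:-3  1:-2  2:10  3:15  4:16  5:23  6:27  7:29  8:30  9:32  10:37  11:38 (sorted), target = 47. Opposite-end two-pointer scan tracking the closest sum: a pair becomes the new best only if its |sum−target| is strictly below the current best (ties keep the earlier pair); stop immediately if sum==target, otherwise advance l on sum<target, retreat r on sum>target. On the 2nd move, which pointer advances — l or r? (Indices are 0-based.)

l

l=0 r=11: -3+38=35 d=12 *, l++
l=1 r=11: -2+38=36 d=11 *, l++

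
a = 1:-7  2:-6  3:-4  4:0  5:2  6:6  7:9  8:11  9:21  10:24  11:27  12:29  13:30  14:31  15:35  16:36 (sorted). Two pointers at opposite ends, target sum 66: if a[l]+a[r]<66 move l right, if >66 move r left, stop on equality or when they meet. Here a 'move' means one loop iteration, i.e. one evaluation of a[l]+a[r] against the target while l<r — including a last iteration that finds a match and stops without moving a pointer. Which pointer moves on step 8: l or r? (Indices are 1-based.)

l

l=1 r=16: -7+36=29 <66, l++
l=2 r=16: -6+36=30 <66, l++
l=3 r=16: -4+36=32 <66, l++
l=4 r=16: 0+36=36 <66, l++
l=5 r=16: 2+36=38 <66, l++
l=6 r=16: 6+36=42 <66, l++
l=7 r=16: 9+36=45 <66, l++
l=8 r=16: 11+36=47 <66, l++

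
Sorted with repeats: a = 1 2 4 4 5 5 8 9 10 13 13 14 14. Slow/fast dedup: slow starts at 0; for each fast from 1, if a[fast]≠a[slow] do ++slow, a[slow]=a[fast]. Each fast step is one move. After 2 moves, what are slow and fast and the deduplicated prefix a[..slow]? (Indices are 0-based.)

slow=0 fast=1: a[fast]=2≠a[slow]=1 write a[1]=2, slow++,fast++
slow=1 fast=2: a[fast]=4≠a[slow]=2 write a[2]=4, slow++,fast++

slow=2, fast=3, prefix=[1, 2, 4]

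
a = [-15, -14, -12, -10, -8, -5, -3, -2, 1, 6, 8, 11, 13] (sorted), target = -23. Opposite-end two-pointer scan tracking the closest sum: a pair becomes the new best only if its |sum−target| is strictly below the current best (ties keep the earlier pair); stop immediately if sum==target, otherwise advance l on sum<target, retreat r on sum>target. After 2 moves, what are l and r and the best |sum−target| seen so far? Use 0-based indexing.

l=0, r=10, best |Δ|=19

l=0 r=12: -15+13=-2 d=21 *, r--
l=0 r=11: -15+11=-4 d=19 *, r--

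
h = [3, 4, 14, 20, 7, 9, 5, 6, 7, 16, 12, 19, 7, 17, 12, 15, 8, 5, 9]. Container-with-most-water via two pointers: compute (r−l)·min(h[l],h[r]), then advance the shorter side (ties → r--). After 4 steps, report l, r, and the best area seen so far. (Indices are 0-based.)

[0,18] min(3,9)*18=54 best=54 * → l++
[1,18] min(4,9)*17=68 best=68 * → l++
[2,18] min(14,9)*16=144 best=144 * → r--
[2,17] min(14,5)*15=75 best=144 → r--

l=2, r=16, best area=144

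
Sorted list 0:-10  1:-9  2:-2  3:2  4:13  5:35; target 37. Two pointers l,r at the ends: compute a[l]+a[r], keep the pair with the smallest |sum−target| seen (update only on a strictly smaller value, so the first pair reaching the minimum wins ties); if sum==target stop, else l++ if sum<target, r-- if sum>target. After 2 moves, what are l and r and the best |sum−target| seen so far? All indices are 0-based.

l=2, r=5, best |Δ|=11

[0,5] -10+35=25 d=12 * → l++
[1,5] -9+35=26 d=11 * → l++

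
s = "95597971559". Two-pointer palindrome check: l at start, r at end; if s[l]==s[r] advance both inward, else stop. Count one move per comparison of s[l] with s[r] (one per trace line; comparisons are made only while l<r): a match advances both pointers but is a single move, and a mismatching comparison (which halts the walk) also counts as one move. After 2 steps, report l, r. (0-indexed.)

[0,10] '9'=='9' → l++,r--
[1,9] '5'=='5' → l++,r--

l=2, r=8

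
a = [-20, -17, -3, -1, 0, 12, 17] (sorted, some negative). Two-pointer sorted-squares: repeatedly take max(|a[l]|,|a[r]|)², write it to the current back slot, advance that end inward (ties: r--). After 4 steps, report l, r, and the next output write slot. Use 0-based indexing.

l=0 r=6: |-20|>|17| out[6]=400, l++
l=1 r=6: |-17|<=|17| out[5]=289, r--
l=1 r=5: |-17|>|12| out[4]=289, l++
l=2 r=5: |-3|<=|12| out[3]=144, r--

l=2, r=4, next write slot=2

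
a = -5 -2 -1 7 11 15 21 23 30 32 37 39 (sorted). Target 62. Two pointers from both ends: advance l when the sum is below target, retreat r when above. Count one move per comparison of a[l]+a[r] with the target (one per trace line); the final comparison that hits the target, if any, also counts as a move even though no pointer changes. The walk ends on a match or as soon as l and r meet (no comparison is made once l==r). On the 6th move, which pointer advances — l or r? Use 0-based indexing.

l

[0,11] -5+39=34 <62 → l++
[1,11] -2+39=37 <62 → l++
[2,11] -1+39=38 <62 → l++
[3,11] 7+39=46 <62 → l++
[4,11] 11+39=50 <62 → l++
[5,11] 15+39=54 <62 → l++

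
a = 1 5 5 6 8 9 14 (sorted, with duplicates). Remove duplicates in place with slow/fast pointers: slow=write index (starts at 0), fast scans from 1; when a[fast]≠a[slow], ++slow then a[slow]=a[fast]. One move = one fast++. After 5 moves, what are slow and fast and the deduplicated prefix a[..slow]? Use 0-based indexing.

slow=4, fast=6, prefix=[1, 5, 6, 8, 9]

(s=0,f=1) a[fast]=5≠a[slow]=1 write a[1]=5 → slow++,fast++
(s=1,f=2) a[fast]=5=a[slow] dup → fast++
(s=1,f=3) a[fast]=6≠a[slow]=5 write a[2]=6 → slow++,fast++
(s=2,f=4) a[fast]=8≠a[slow]=6 write a[3]=8 → slow++,fast++
(s=3,f=5) a[fast]=9≠a[slow]=8 write a[4]=9 → slow++,fast++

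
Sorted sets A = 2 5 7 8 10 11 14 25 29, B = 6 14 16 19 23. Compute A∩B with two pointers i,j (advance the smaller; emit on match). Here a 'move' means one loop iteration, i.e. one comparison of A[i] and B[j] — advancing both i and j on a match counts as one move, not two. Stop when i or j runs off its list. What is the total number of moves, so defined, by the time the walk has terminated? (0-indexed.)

11 moves

i=0 j=0: 2<6, i++
i=1 j=0: 5<6, i++
i=2 j=0: 7>6, j++
i=2 j=1: 7<14, i++
i=3 j=1: 8<14, i++
i=4 j=1: 10<14, i++
i=5 j=1: 11<14, i++
i=6 j=1: 14==14 emit, i++,j++
i=7 j=2: 25>16, j++
i=7 j=3: 25>19, j++
i=7 j=4: 25>23, j++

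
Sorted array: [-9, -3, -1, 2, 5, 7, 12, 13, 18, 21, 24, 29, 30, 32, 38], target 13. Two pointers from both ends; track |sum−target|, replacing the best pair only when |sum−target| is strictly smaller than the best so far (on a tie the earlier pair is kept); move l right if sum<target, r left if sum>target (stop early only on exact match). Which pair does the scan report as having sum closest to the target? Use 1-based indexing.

l=1 r=15: -9+38=29 d=16 *, r--
l=1 r=14: -9+32=23 d=10 *, r--
l=1 r=13: -9+30=21 d=8 *, r--
l=1 r=12: -9+29=20 d=7 *, r--
l=1 r=11: -9+24=15 d=2 *, r--
l=1 r=10: -9+21=12 d=1 *, l++
l=2 r=10: -3+21=18 d=5, r--
l=2 r=9: -3+18=15 d=2, r--
l=2 r=8: -3+13=10 d=3, l++
l=3 r=8: -1+13=12 d=1, l++
l=4 r=8: 2+13=15 d=2, r--
l=4 r=7: 2+12=14 d=1, r--
l=4 r=6: 2+7=9 d=4, l++
l=5 r=6: 5+7=12 d=1, l++

pair (-9, 21) with sum 12 (|Δ|=1)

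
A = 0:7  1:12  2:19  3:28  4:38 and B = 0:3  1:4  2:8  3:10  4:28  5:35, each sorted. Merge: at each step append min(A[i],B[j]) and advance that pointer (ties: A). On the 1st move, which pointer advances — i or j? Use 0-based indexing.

i=0 j=0: A[i]=7>B[j]=3 take 3, j++

j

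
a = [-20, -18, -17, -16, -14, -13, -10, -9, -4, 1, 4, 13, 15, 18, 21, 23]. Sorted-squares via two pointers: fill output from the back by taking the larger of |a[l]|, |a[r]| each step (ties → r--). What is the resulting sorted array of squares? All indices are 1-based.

l=1 r=16: |-20|<=|23| out[16]=529, r--
l=1 r=15: |-20|<=|21| out[15]=441, r--
l=1 r=14: |-20|>|18| out[14]=400, l++
l=2 r=14: |-18|<=|18| out[13]=324, r--
l=2 r=13: |-18|>|15| out[12]=324, l++
l=3 r=13: |-17|>|15| out[11]=289, l++
l=4 r=13: |-16|>|15| out[10]=256, l++
l=5 r=13: |-14|<=|15| out[9]=225, r--
l=5 r=12: |-14|>|13| out[8]=196, l++
l=6 r=12: |-13|<=|13| out[7]=169, r--
l=6 r=11: |-13|>|4| out[6]=169, l++
l=7 r=11: |-10|>|4| out[5]=100, l++
l=8 r=11: |-9|>|4| out[4]=81, l++
l=9 r=11: |-4|<=|4| out[3]=16, r--
l=9 r=10: |-4|>|1| out[2]=16, l++
l=10 r=10: |1|<=|1| out[1]=1, r--

[1, 16, 16, 81, 100, 169, 169, 196, 225, 256, 289, 324, 324, 400, 441, 529]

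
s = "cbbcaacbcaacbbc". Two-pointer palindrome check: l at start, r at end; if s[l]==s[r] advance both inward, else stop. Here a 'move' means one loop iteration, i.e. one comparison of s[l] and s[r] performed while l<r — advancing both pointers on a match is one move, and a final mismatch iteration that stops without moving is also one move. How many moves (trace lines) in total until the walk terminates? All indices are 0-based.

7 moves

l=0 r=14: 'c'=='c', l++,r--
l=1 r=13: 'b'=='b', l++,r--
l=2 r=12: 'b'=='b', l++,r--
l=3 r=11: 'c'=='c', l++,r--
l=4 r=10: 'a'=='a', l++,r--
l=5 r=9: 'a'=='a', l++,r--
l=6 r=8: 'c'=='c', l++,r--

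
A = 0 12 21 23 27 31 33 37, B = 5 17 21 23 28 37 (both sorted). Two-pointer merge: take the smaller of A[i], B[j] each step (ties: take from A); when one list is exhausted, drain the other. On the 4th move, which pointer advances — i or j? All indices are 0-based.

i=0 j=0: A[i]=0<=B[j]=5 take 0, i++
i=1 j=0: A[i]=12>B[j]=5 take 5, j++
i=1 j=1: A[i]=12<=B[j]=17 take 12, i++
i=2 j=1: A[i]=21>B[j]=17 take 17, j++

j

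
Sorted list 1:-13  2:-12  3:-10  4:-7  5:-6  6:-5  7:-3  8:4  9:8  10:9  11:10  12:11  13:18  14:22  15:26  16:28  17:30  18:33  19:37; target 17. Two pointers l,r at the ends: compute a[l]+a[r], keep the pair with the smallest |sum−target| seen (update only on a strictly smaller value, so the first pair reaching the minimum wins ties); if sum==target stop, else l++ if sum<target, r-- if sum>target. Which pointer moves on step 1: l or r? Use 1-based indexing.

[1,19] -13+37=24 d=7 * → r--

r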